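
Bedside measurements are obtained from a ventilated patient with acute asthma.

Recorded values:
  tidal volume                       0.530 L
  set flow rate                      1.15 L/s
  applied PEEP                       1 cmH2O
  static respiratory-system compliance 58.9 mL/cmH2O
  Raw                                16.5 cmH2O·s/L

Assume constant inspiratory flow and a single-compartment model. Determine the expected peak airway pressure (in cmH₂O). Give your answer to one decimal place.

Equation of motion (constant flow): PIP = Vt/C + R·V̇ + PEEP.
PIP = 530/58.9 + 16.5×1.15 + 1 = 8.998 + 18.975 + 1 = 28.973 cmH2O.

29.0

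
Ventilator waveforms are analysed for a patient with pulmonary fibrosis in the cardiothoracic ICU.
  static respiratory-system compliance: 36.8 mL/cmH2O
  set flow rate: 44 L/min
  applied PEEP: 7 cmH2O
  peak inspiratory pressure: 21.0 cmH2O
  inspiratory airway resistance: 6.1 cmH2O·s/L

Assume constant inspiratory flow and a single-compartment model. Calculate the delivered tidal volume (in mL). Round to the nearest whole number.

Flow: 44 L/min ÷ 60 = 0.7333 L/s.
Equation of motion (constant flow): PIP = Vt/C + R·V̇ + PEEP.
Vt/C = PIP − R·V̇ − PEEP = 21.0 − 4.473 − 7 = 9.527 cmH2O.
Vt = C × 9.527 = 36.8 × 9.527 = 350.59 mL.

351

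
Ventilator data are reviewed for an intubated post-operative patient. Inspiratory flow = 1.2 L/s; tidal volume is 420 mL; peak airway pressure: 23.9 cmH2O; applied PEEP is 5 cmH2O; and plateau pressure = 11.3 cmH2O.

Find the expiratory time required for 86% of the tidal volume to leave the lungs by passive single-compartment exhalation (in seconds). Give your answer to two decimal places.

1.38

R = (PIP − Pplat)/V̇ = (23.9 − 11.3) / 1.2 = 12.6/1.2 = 10.5 cmH2O·s/L.
C = Vt/(Pplat − PEEP) = 420.0 / (11.3 − 5) = 420.0/6.3 = 66.667 mL/cmH2O.
τ = R × C = 10.5 × 0.06667 L/cmH2O = 0.7 s.
t = −τ·ln(1 − 0.86) = −0.7·ln(0.14) = 1.376 s.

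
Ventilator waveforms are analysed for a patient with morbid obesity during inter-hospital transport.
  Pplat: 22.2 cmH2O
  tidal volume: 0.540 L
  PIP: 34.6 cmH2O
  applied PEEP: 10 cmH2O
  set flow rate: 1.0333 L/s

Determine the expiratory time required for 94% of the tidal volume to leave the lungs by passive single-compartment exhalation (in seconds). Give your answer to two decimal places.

1.49

R = (PIP − Pplat)/V̇ = (34.6 − 22.2) / 1.0333 = 12.4/1.0333 = 12.0 cmH2O·s/L.
C = Vt/(Pplat − PEEP) = 540.0 / (22.2 − 10) = 540.0/12.2 = 44.262 mL/cmH2O.
τ = R × C = 12.0 × 0.04426 L/cmH2O = 0.5311 s.
t = −τ·ln(1 − 0.94) = −0.5311·ln(0.06) = 1.494 s.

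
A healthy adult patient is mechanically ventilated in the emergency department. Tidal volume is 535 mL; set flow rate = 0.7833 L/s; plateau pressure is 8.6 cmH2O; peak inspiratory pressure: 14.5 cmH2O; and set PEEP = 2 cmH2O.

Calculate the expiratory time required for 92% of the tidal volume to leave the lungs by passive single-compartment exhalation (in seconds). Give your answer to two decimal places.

1.54

R = (PIP − Pplat)/V̇ = (14.5 − 8.6) / 0.7833 = 5.9/0.7833 = 7.532 cmH2O·s/L.
C = Vt/(Pplat − PEEP) = 535.0 / (8.6 − 2) = 535.0/6.6 = 81.061 mL/cmH2O.
τ = R × C = 7.532 × 0.08106 L/cmH2O = 0.6105 s.
t = −τ·ln(1 − 0.92) = −0.6105·ln(0.08) = 1.542 s.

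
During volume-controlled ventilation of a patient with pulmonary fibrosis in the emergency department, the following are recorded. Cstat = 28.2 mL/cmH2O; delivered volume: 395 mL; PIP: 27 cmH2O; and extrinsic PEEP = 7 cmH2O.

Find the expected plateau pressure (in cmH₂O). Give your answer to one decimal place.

21.0

Pplat = PEEP + Vt / Cstat = 7 + 395 / 28.2 = 7 + 14.007 = 21.007 cmH2O.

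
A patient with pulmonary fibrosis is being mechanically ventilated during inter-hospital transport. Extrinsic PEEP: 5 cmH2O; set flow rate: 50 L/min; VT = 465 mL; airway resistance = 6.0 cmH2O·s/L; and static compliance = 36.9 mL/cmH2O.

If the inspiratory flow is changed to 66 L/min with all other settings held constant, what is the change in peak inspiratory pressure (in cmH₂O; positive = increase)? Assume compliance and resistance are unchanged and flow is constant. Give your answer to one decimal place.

Flow: 50 L/min ÷ 60 = 0.8333 L/s.
New flow: 66 L/min ÷ 60 = 1.1 L/s.
PIP = Vt/C + R·V̇ + PEEP (constant-flow equation of motion).
Only the resistive term changes: ΔPIP = R × ΔV̇ = 6.0 × (1.1 − 0.8333) = 6.0 × 0.2667 = 1.6 cmH2O.

1.6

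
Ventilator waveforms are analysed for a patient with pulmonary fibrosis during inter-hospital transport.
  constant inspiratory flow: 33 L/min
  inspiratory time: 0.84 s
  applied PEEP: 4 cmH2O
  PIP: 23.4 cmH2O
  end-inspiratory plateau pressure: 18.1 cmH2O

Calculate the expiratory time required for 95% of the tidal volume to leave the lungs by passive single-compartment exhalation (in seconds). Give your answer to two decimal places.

Flow: 33 L/min ÷ 60 = 0.55 L/s.
Vt = flow × Ti = 0.55 L/s × 0.84 s × 1000 mL/L = 462.0 mL.
R = (PIP − Pplat)/V̇ = (23.4 − 18.1) / 0.55 = 5.3/0.55 = 9.636 cmH2O·s/L.
C = Vt/(Pplat − PEEP) = 462.0 / (18.1 − 4) = 462.0/14.1 = 32.766 mL/cmH2O.
τ = R × C = 9.636 × 0.03277 L/cmH2O = 0.3158 s.
t = −τ·ln(1 − 0.95) = −0.3158·ln(0.05) = 0.9461 s.

0.95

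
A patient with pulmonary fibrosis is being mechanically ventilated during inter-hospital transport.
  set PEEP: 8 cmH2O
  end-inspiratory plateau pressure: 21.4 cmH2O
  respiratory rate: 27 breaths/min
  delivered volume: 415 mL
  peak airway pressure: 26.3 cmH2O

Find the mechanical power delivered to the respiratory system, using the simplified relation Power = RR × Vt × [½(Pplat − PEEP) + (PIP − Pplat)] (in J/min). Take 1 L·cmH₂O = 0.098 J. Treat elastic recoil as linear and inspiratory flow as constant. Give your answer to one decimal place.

Per-breath work = Vt × [½(Pplat−PEEP) + (PIP−Pplat)] = 0.415 × [0.5×13.4 + 4.9] = 0.415 × 11.6 = 4.814 L·cmH2O.
Power = 27 × 4.814 = 129.98 L·cmH2O/min.
× 0.098 J/(L·cmH2O) → 12.738 J/min.

12.7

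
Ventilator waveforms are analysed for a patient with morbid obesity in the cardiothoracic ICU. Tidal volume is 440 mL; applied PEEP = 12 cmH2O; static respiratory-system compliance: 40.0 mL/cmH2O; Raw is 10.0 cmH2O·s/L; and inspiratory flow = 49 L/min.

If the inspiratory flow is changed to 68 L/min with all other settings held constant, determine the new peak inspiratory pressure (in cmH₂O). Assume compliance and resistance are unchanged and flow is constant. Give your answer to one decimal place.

Flow: 49 L/min ÷ 60 = 0.8167 L/s.
New flow: 68 L/min ÷ 60 = 1.1333 L/s.
PIP = Vt/C + R·V̇ + PEEP (constant-flow equation of motion).
Only the resistive term changes: ΔPIP = R × ΔV̇ = 10.0 × (1.1333 − 0.8167) = 10.0 × 0.3166 = 3.166 cmH2O.
Original PIP = 440/40.0 + 10.0×0.8167 + 12 = 31.167 cmH2O; new PIP = 31.167 + (3.166) = 34.333 cmH2O.

34.3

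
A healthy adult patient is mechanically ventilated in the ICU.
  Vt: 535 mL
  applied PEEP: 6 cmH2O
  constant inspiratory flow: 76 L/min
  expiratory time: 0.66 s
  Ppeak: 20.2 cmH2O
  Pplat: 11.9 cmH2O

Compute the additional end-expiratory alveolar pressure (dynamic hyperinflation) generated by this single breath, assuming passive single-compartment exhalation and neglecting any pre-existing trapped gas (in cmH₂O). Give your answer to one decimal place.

Flow: 76 L/min ÷ 60 = 1.2667 L/s.
R = (PIP − Pplat)/V̇ = (20.2 − 11.9) / 1.2667 = 8.3/1.2667 = 6.552 cmH2O·s/L.
C = Vt/(Pplat − PEEP) = 535.0 / (11.9 − 6) = 535.0/5.9 = 90.678 mL/cmH2O.
τ = R × C = 6.552 × 0.09068 L/cmH2O = 0.5941 s.
Fraction remaining = e^(−Te/τ) = e^(−0.66/0.5941) = 0.3293; trapped volume = 535.0 × 0.3293 = 176.18 mL.
Additional alveolar pressure from trapping ≈ V_trapped / C = 176.18 / 90.678 = 1.943 cmH2O.

1.9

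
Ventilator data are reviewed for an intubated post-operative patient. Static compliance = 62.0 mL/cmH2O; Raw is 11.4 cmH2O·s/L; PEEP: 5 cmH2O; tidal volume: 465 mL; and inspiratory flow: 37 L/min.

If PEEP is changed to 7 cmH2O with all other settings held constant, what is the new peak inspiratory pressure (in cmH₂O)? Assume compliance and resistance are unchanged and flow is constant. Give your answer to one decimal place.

Flow: 37 L/min ÷ 60 = 0.6167 L/s.
PIP = Vt/C + R·V̇ + PEEP (constant-flow equation of motion).
Only the baseline term changes: ΔPIP = ΔPEEP = 7 − 5 = 2.0 cmH2O.
Original PIP = 465/62.0 + 11.4×0.6167 + 5 = 19.53 cmH2O; new PIP = 19.53 + (2.0) = 21.53 cmH2O.

21.5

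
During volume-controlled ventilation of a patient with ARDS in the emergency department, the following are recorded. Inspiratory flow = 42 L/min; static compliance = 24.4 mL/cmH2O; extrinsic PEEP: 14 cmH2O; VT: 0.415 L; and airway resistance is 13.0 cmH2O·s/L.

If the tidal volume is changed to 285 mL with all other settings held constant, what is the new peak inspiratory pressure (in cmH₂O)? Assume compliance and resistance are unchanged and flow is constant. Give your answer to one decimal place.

34.8

Flow: 42 L/min ÷ 60 = 0.7 L/s.
PIP = Vt/C + R·V̇ + PEEP (constant-flow equation of motion).
Only the elastic term changes: ΔPIP = ΔVt / C = (285 − 415) / 24.4 = -5.328 cmH2O.
Original PIP = 415/24.4 + 13.0×0.7 + 14 = 40.108 cmH2O; new PIP = 40.108 + (-5.328) = 34.78 cmH2O.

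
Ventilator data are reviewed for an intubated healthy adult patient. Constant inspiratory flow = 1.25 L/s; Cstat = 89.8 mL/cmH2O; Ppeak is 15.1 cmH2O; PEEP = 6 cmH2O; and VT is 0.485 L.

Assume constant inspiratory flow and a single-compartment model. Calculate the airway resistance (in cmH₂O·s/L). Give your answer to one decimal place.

3.0

Equation of motion (constant flow): PIP = Vt/C + R·V̇ + PEEP.
R·V̇ = PIP − Vt/C − PEEP = 15.1 − 485/89.8 − 6 = 15.1 − 5.401 − 6 = 3.699 cmH2O.
R = 3.699 / 1.25 = 2.959 cmH2O·s/L.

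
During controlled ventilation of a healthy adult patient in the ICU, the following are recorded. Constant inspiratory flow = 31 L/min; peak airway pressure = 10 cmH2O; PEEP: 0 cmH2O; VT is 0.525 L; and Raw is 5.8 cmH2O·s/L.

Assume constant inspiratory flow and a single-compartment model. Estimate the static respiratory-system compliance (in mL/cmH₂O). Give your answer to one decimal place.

Flow: 31 L/min ÷ 60 = 0.5167 L/s.
Equation of motion (constant flow): PIP = Vt/C + R·V̇ + PEEP.
Vt/C = PIP − R·V̇ − PEEP = 10 − 5.8×0.5167 − 0 = 10 − 2.997 − 0 = 7.003 cmH2O.
C = Vt / 7.003 = 525 / 7.003 = 74.968 mL/cmH2O.

75.0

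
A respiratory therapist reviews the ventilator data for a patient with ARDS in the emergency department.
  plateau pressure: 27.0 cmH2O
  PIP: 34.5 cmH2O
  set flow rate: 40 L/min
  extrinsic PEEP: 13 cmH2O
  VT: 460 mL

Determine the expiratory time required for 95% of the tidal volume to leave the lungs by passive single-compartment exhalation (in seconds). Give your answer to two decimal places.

Flow: 40 L/min ÷ 60 = 0.6667 L/s.
R = (PIP − Pplat)/V̇ = (34.5 − 27.0) / 0.6667 = 7.5/0.6667 = 11.249 cmH2O·s/L.
C = Vt/(Pplat − PEEP) = 460.0 / (27.0 − 13) = 460.0/14.0 = 32.857 mL/cmH2O.
τ = R × C = 11.249 × 0.03286 L/cmH2O = 0.3696 s.
t = −τ·ln(1 − 0.95) = −0.3696·ln(0.05) = 1.107 s.

1.11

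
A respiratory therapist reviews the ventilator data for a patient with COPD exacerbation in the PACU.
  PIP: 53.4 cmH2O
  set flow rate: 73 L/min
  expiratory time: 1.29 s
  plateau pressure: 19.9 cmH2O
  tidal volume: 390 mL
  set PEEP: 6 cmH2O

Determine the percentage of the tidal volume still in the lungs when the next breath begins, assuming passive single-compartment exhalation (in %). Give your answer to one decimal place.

Flow: 73 L/min ÷ 60 = 1.2167 L/s.
R = (PIP − Pplat)/V̇ = (53.4 − 19.9) / 1.2167 = 33.5/1.2167 = 27.533 cmH2O·s/L.
C = Vt/(Pplat − PEEP) = 390.0 / (19.9 − 6) = 390.0/13.9 = 28.058 mL/cmH2O.
τ = R × C = 27.533 × 0.02806 L/cmH2O = 0.7726 s.
Fraction remaining at end-expiration = e^(−Te/τ) = e^(−1.29/0.7726) = 0.1883 → 18.83%.

18.8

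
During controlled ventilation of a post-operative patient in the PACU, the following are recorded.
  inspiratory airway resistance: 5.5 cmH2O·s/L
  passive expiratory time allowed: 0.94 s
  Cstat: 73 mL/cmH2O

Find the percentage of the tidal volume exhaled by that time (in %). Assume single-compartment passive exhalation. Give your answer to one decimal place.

90.4

τ = R × C = 5.5 × 73 mL/cmH2O = 5.5 × 0.073 L/cmH2O = 0.4015 s.
Passive exhalation: V(t)/V₀ = e^(−t/τ) = e^(−0.94/0.4015) = 0.09621.
Fraction exhaled = 1 − 0.09621 = 0.9038 → 90.38%.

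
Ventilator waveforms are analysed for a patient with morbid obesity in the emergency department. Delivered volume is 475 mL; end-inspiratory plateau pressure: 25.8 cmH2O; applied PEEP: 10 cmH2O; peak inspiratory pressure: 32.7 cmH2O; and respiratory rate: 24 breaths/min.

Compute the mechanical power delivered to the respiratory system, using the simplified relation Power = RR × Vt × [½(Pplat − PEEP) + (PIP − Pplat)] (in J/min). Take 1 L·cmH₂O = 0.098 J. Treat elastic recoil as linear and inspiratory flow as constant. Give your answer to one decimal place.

Per-breath work = Vt × [½(Pplat−PEEP) + (PIP−Pplat)] = 0.475 × [0.5×15.8 + 6.9] = 0.475 × 14.8 = 7.03 L·cmH2O.
Power = 24 × 7.03 = 168.72 L·cmH2O/min.
× 0.098 J/(L·cmH2O) → 16.535 J/min.

16.5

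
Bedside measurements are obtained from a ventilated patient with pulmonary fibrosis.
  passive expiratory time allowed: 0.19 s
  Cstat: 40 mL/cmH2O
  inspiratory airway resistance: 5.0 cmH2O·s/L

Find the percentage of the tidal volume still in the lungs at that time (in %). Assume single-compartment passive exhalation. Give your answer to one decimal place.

τ = R × C = 5.0 × 40 mL/cmH2O = 5.0 × 0.040 L/cmH2O = 0.2 s.
Passive exhalation: V(t)/V₀ = e^(−t/τ) = e^(−0.19/0.2) = 0.3867.
Fraction remaining = 0.3867 → 38.67%.

38.7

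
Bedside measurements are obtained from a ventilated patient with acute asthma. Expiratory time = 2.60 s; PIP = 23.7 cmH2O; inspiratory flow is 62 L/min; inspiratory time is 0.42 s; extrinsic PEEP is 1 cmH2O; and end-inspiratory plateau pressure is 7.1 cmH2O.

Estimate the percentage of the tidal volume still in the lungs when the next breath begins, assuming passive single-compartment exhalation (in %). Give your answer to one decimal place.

10.3

Flow: 62 L/min ÷ 60 = 1.0333 L/s.
Vt = flow × Ti = 1.0333 L/s × 0.42 s × 1000 mL/L = 433.99 mL.
R = (PIP − Pplat)/V̇ = (23.7 − 7.1) / 1.0333 = 16.6/1.0333 = 16.065 cmH2O·s/L.
C = Vt/(Pplat − PEEP) = 433.99 / (7.1 − 1) = 433.99/6.1 = 71.146 mL/cmH2O.
τ = R × C = 16.065 × 0.07115 L/cmH2O = 1.143 s.
Fraction remaining at end-expiration = e^(−Te/τ) = e^(−2.60/1.143) = 0.1028 → 10.28%.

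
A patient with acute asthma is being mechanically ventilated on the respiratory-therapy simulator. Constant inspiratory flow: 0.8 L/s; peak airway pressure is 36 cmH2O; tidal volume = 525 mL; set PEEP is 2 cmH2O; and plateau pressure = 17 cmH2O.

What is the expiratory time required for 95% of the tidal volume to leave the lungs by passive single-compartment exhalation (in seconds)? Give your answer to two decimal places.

R = (PIP − Pplat)/V̇ = (36 − 17) / 0.8 = 19.0/0.8 = 23.75 cmH2O·s/L.
C = Vt/(Pplat − PEEP) = 525.0 / (17 − 2) = 525.0/15.0 = 35.0 mL/cmH2O.
τ = R × C = 23.75 × 0.035 L/cmH2O = 0.8313 s.
t = −τ·ln(1 − 0.95) = −0.8313·ln(0.05) = 2.49 s.

2.49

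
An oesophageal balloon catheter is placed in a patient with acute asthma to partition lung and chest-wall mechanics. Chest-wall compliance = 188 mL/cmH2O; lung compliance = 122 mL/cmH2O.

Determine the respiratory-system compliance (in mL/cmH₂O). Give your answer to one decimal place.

74.0

Lung and chest wall are elastances in series: 1/Crs = 1/CL + 1/Ccw.
1/Crs = 1/122 + 1/188 = 0.01352.
Crs = 73.964 mL/cmH2O.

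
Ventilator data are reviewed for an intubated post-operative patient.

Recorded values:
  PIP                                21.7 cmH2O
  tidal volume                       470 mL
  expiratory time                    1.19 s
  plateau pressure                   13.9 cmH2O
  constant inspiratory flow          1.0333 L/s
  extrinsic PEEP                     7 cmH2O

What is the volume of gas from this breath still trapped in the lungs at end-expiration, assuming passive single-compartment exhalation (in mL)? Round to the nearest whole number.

R = (PIP − Pplat)/V̇ = (21.7 − 13.9) / 1.0333 = 7.8/1.0333 = 7.549 cmH2O·s/L.
C = Vt/(Pplat − PEEP) = 470.0 / (13.9 − 7) = 470.0/6.9 = 68.116 mL/cmH2O.
τ = R × C = 7.549 × 0.06812 L/cmH2O = 0.5142 s.
Fraction remaining = e^(−Te/τ) = e^(−1.19/0.5142) = 0.09884.
Trapped volume = 470.0 × 0.09884 = 46.455 mL.

46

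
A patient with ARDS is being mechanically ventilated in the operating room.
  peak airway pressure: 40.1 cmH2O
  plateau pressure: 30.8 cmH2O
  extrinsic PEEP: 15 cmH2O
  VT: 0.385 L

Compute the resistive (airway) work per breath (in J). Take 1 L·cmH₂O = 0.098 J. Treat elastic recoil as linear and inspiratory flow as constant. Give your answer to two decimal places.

0.35

With constant inspiratory flow the resistive pressure is constant at PIP − Pplat = 40.1 − 30.8 = 9.3 cmH2O, so resistive work = 9.3 × 0.385 = 3.581 L·cmH2O.
× 0.098 J/(L·cmH2O) → 0.3509 J.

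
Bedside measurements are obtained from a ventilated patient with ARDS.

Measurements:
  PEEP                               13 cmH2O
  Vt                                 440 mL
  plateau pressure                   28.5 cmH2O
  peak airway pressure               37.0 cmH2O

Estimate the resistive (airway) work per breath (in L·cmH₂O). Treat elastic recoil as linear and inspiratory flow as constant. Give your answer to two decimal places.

3.74

With constant inspiratory flow the resistive pressure is constant at PIP − Pplat = 37.0 − 28.5 = 8.5 cmH2O, so resistive work = 8.5 × 0.440 = 3.74 L·cmH2O.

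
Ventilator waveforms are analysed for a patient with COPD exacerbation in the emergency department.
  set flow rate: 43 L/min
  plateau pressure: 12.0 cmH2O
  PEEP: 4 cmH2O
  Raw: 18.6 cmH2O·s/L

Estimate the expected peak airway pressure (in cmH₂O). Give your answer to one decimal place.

25.3

Flow: 43 L/min ÷ 60 = 0.7167 L/s.
PIP = Pplat + Raw × flow = 12.0 + 18.6 × 0.7167 = 12.0 + 13.331 = 25.331 cmH2O.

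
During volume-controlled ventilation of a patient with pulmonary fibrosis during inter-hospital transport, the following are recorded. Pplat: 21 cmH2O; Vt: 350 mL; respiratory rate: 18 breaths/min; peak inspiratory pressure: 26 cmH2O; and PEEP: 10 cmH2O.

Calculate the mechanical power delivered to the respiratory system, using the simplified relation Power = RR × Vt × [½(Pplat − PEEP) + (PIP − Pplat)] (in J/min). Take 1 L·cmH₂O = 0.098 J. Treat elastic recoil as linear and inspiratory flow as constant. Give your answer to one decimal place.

6.5

Per-breath work = Vt × [½(Pplat−PEEP) + (PIP−Pplat)] = 0.350 × [0.5×11.0 + 5.0] = 0.350 × 10.5 = 3.675 L·cmH2O.
Power = 18 × 3.675 = 66.15 L·cmH2O/min.
× 0.098 J/(L·cmH2O) → 6.483 J/min.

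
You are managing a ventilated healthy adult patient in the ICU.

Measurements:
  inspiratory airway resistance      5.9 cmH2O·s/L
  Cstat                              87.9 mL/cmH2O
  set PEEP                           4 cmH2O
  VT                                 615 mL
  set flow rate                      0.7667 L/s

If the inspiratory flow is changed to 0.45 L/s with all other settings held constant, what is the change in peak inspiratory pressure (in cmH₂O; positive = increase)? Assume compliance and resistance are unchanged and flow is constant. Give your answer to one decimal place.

PIP = Vt/C + R·V̇ + PEEP (constant-flow equation of motion).
Only the resistive term changes: ΔPIP = R × ΔV̇ = 5.9 × (0.45 − 0.7667) = 5.9 × -0.3167 = -1.869 cmH2O.

-1.9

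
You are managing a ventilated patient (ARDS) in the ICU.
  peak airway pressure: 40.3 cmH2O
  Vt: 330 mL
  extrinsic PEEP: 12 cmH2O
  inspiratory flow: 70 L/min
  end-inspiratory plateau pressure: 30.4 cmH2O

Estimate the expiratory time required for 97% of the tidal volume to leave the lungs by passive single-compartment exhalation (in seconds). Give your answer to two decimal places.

Flow: 70 L/min ÷ 60 = 1.1667 L/s.
R = (PIP − Pplat)/V̇ = (40.3 − 30.4) / 1.1667 = 9.9/1.1667 = 8.485 cmH2O·s/L.
C = Vt/(Pplat − PEEP) = 330.0 / (30.4 − 12) = 330.0/18.4 = 17.935 mL/cmH2O.
τ = R × C = 8.485 × 0.01794 L/cmH2O = 0.1522 s.
t = −τ·ln(1 − 0.97) = −0.1522·ln(0.03) = 0.5337 s.

0.53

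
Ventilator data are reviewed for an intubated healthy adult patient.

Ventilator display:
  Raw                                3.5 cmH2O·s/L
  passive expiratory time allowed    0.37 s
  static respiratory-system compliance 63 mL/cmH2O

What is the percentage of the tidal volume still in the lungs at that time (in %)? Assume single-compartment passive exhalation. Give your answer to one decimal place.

τ = R × C = 3.5 × 63 mL/cmH2O = 3.5 × 0.063 L/cmH2O = 0.2205 s.
Passive exhalation: V(t)/V₀ = e^(−t/τ) = e^(−0.37/0.2205) = 0.1867.
Fraction remaining = 0.1867 → 18.67%.

18.7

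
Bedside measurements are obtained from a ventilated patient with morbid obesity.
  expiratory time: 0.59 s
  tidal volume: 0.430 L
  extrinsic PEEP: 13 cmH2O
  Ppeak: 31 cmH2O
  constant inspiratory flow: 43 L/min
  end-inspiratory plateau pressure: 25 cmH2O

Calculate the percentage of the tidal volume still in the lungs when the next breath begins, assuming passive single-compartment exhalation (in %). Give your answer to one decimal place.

14.0

Flow: 43 L/min ÷ 60 = 0.7167 L/s.
R = (PIP − Pplat)/V̇ = (31 − 25) / 0.7167 = 6.0/0.7167 = 8.372 cmH2O·s/L.
C = Vt/(Pplat − PEEP) = 430.0 / (25 − 13) = 430.0/12.0 = 35.833 mL/cmH2O.
τ = R × C = 8.372 × 0.03583 L/cmH2O = 0.3 s.
Fraction remaining at end-expiration = e^(−Te/τ) = e^(−0.59/0.3) = 0.1399 → 13.99%.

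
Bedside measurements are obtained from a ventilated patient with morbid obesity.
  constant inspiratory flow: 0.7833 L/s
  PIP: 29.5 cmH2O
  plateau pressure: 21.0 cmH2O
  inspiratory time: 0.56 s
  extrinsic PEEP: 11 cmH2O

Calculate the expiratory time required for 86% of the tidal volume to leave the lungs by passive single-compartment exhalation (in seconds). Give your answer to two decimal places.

0.94

Vt = flow × Ti = 0.7833 L/s × 0.56 s × 1000 mL/L = 438.65 mL.
R = (PIP − Pplat)/V̇ = (29.5 − 21.0) / 0.7833 = 8.5/0.7833 = 10.852 cmH2O·s/L.
C = Vt/(Pplat − PEEP) = 438.65 / (21.0 − 11) = 438.65/10.0 = 43.865 mL/cmH2O.
τ = R × C = 10.852 × 0.04387 L/cmH2O = 0.4761 s.
t = −τ·ln(1 − 0.86) = −0.4761·ln(0.14) = 0.9361 s.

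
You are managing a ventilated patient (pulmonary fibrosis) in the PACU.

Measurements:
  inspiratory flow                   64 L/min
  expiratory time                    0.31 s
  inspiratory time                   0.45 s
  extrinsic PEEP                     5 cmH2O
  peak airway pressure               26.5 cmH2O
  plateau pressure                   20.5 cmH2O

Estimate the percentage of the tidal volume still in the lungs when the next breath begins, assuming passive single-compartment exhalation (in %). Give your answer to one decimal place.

16.9

Flow: 64 L/min ÷ 60 = 1.0667 L/s.
Vt = flow × Ti = 1.0667 L/s × 0.45 s × 1000 mL/L = 480.02 mL.
R = (PIP − Pplat)/V̇ = (26.5 − 20.5) / 1.0667 = 6.0/1.0667 = 5.625 cmH2O·s/L.
C = Vt/(Pplat − PEEP) = 480.02 / (20.5 − 5) = 480.02/15.5 = 30.969 mL/cmH2O.
τ = R × C = 5.625 × 0.03097 L/cmH2O = 0.1742 s.
Fraction remaining at end-expiration = e^(−Te/τ) = e^(−0.31/0.1742) = 0.1687 → 16.87%.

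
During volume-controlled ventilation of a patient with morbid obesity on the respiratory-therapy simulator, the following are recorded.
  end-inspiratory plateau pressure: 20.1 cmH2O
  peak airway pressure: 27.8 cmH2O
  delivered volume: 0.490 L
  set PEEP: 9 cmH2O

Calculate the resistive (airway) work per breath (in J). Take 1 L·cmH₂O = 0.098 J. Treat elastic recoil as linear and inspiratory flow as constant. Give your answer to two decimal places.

0.37

With constant inspiratory flow the resistive pressure is constant at PIP − Pplat = 27.8 − 20.1 = 7.7 cmH2O, so resistive work = 7.7 × 0.490 = 3.773 L·cmH2O.
× 0.098 J/(L·cmH2O) → 0.3698 J.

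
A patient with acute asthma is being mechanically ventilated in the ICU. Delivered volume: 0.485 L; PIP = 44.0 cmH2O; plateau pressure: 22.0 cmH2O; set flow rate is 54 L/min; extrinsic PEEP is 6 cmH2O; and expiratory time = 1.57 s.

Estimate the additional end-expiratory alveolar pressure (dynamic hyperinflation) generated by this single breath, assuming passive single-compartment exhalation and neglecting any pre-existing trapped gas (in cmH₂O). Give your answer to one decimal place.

Flow: 54 L/min ÷ 60 = 0.9 L/s.
R = (PIP − Pplat)/V̇ = (44.0 − 22.0) / 0.9 = 22.0/0.9 = 24.444 cmH2O·s/L.
C = Vt/(Pplat − PEEP) = 485.0 / (22.0 − 6) = 485.0/16.0 = 30.313 mL/cmH2O.
τ = R × C = 24.444 × 0.03031 L/cmH2O = 0.7409 s.
Fraction remaining = e^(−Te/τ) = e^(−1.57/0.7409) = 0.1201; trapped volume = 485.0 × 0.1201 = 58.249 mL.
Additional alveolar pressure from trapping ≈ V_trapped / C = 58.249 / 30.313 = 1.922 cmH2O.

1.9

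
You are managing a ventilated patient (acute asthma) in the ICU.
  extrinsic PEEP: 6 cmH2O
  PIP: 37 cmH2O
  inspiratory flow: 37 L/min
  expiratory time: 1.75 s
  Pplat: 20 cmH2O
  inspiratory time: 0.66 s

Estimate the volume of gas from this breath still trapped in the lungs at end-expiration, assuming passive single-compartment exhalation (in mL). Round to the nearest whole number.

Flow: 37 L/min ÷ 60 = 0.6167 L/s.
Vt = flow × Ti = 0.6167 L/s × 0.66 s × 1000 mL/L = 407.02 mL.
R = (PIP − Pplat)/V̇ = (37 − 20) / 0.6167 = 17.0/0.6167 = 27.566 cmH2O·s/L.
C = Vt/(Pplat − PEEP) = 407.02 / (20 − 6) = 407.02/14.0 = 29.073 mL/cmH2O.
τ = R × C = 27.566 × 0.02907 L/cmH2O = 0.8013 s.
Fraction remaining = e^(−Te/τ) = e^(−1.75/0.8013) = 0.1126.
Trapped volume = 407.02 × 0.1126 = 45.83 mL.

46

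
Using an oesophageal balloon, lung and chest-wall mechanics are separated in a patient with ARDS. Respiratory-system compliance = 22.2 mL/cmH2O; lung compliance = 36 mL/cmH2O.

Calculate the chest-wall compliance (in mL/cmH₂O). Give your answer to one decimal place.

1/Ccw = 1/Crs − 1/CL.
1/Ccw = 1/22.2 − 1/36 = 0.01727.
Ccw = 57.904 mL/cmH2O.

57.9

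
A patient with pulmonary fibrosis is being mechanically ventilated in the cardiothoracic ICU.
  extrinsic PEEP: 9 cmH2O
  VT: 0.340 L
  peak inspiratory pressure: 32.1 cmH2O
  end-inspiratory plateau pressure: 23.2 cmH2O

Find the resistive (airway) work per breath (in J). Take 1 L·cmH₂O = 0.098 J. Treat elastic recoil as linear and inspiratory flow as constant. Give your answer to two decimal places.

With constant inspiratory flow the resistive pressure is constant at PIP − Pplat = 32.1 − 23.2 = 8.9 cmH2O, so resistive work = 8.9 × 0.340 = 3.026 L·cmH2O.
× 0.098 J/(L·cmH2O) → 0.2965 J.

0.30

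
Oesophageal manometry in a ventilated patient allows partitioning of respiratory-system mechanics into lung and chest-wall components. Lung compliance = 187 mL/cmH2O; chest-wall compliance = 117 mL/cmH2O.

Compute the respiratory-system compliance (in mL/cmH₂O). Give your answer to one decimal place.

Lung and chest wall are elastances in series: 1/Crs = 1/CL + 1/Ccw.
1/Crs = 1/187 + 1/117 = 0.01389.
Crs = 71.994 mL/cmH2O.

72.0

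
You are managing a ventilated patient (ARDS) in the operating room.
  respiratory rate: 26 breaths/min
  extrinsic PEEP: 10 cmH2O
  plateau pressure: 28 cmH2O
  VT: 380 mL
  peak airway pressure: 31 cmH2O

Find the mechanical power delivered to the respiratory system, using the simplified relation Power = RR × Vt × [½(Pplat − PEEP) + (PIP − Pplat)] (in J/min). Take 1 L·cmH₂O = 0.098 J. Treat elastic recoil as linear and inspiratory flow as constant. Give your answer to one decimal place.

11.6

Per-breath work = Vt × [½(Pplat−PEEP) + (PIP−Pplat)] = 0.380 × [0.5×18.0 + 3.0] = 0.380 × 12.0 = 4.56 L·cmH2O.
Power = 26 × 4.56 = 118.56 L·cmH2O/min.
× 0.098 J/(L·cmH2O) → 11.619 J/min.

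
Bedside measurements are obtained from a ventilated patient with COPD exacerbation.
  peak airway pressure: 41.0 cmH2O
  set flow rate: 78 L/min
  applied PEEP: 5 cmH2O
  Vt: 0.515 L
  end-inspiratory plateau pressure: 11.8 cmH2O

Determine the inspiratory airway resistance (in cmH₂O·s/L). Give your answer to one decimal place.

22.5

Flow: 78 L/min ÷ 60 = 1.3 L/s.
Raw = (PIP − Pplat) / flow = (41.0 − 11.8) / 1.3 = 29.2 / 1.3 = 22.462 cmH2O·s/L.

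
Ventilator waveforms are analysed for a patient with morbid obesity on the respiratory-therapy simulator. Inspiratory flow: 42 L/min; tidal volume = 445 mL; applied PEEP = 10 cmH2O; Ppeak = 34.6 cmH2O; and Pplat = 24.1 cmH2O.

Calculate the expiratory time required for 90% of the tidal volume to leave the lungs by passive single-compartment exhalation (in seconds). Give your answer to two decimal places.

1.09

Flow: 42 L/min ÷ 60 = 0.7 L/s.
R = (PIP − Pplat)/V̇ = (34.6 − 24.1) / 0.7 = 10.5/0.7 = 15.0 cmH2O·s/L.
C = Vt/(Pplat − PEEP) = 445.0 / (24.1 − 10) = 445.0/14.1 = 31.56 mL/cmH2O.
τ = R × C = 15.0 × 0.03156 L/cmH2O = 0.4734 s.
t = −τ·ln(1 − 0.90) = −0.4734·ln(0.1) = 1.09 s.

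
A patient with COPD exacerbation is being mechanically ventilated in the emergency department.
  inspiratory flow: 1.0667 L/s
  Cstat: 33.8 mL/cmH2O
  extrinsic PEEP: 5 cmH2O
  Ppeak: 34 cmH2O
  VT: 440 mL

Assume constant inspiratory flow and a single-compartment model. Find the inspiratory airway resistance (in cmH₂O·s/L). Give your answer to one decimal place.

Equation of motion (constant flow): PIP = Vt/C + R·V̇ + PEEP.
R·V̇ = PIP − Vt/C − PEEP = 34 − 440/33.8 − 5 = 34 − 13.018 − 5 = 15.982 cmH2O.
R = 15.982 / 1.0667 = 14.983 cmH2O·s/L.

15.0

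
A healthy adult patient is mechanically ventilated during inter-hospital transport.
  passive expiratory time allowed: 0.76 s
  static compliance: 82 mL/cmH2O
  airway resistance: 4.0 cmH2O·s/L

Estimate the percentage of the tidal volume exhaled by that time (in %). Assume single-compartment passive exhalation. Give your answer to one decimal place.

τ = R × C = 4.0 × 82 mL/cmH2O = 4.0 × 0.082 L/cmH2O = 0.328 s.
Passive exhalation: V(t)/V₀ = e^(−t/τ) = e^(−0.76/0.328) = 0.09856.
Fraction exhaled = 1 − 0.09856 = 0.9014 → 90.14%.

90.1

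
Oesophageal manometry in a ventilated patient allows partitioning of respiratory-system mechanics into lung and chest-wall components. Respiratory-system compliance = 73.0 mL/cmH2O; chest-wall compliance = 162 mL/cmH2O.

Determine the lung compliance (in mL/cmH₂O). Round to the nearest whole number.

133

1/CL = 1/Crs − 1/Ccw.
1/CL = 1/73.0 − 1/162 = 0.007526.
CL = 132.87 mL/cmH2O.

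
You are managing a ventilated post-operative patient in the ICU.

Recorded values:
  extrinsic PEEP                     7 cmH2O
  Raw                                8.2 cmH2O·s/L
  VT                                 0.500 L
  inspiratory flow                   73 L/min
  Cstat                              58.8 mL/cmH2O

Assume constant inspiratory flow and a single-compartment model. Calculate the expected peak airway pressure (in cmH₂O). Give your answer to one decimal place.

25.5

Flow: 73 L/min ÷ 60 = 1.2167 L/s.
Equation of motion (constant flow): PIP = Vt/C + R·V̇ + PEEP.
PIP = 500/58.8 + 8.2×1.2167 + 7 = 8.503 + 9.977 + 7 = 25.48 cmH2O.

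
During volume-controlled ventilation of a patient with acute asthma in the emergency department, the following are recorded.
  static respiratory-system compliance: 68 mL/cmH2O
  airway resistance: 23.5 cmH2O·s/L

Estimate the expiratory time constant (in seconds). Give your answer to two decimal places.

τ = R × C = 23.5 × 68 mL/cmH2O = 23.5 × 0.068 L/cmH2O = 1.598 s.

1.60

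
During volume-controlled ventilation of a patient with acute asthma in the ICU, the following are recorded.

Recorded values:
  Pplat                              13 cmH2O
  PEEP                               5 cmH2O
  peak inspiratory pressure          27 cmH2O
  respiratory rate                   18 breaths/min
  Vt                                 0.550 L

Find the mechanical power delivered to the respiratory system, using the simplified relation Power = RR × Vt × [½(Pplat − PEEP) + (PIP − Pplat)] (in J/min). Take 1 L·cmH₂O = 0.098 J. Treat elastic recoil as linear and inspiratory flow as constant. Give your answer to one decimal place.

17.5

Per-breath work = Vt × [½(Pplat−PEEP) + (PIP−Pplat)] = 0.550 × [0.5×8.0 + 14.0] = 0.550 × 18.0 = 9.9 L·cmH2O.
Power = 18 × 9.9 = 178.2 L·cmH2O/min.
× 0.098 J/(L·cmH2O) → 17.464 J/min.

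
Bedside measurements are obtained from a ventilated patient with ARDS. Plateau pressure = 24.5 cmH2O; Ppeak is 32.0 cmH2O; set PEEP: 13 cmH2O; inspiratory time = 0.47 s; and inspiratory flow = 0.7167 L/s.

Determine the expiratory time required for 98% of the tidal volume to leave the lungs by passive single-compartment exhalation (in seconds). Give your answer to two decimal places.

Vt = flow × Ti = 0.7167 L/s × 0.47 s × 1000 mL/L = 336.85 mL.
R = (PIP − Pplat)/V̇ = (32.0 − 24.5) / 0.7167 = 7.5/0.7167 = 10.465 cmH2O·s/L.
C = Vt/(Pplat − PEEP) = 336.85 / (24.5 − 13) = 336.85/11.5 = 29.291 mL/cmH2O.
τ = R × C = 10.465 × 0.02929 L/cmH2O = 0.3065 s.
t = −τ·ln(1 − 0.98) = −0.3065·ln(0.02) = 1.199 s.

1.20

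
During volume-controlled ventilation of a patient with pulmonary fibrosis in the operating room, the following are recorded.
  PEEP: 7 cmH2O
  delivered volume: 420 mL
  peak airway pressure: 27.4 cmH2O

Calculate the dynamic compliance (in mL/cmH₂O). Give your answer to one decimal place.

Dynamic compliance = Vt / (PIP − PEEP) = 420 / (27.4 − 7) = 420 / 20.4 = 20.588 mL/cmH2O.

20.6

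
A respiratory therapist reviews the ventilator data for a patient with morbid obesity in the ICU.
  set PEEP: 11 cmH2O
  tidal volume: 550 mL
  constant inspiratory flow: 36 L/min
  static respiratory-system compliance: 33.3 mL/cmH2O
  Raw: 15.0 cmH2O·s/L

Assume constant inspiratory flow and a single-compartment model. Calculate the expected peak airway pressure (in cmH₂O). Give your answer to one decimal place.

Flow: 36 L/min ÷ 60 = 0.6 L/s.
Equation of motion (constant flow): PIP = Vt/C + R·V̇ + PEEP.
PIP = 550/33.3 + 15.0×0.6 + 11 = 16.517 + 9.0 + 11 = 36.517 cmH2O.

36.5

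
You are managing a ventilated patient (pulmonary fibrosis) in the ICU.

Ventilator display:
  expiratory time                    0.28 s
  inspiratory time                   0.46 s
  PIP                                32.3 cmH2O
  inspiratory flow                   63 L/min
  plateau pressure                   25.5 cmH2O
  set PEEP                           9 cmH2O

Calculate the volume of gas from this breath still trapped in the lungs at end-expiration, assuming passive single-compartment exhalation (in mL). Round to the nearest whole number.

Flow: 63 L/min ÷ 60 = 1.05 L/s.
Vt = flow × Ti = 1.05 L/s × 0.46 s × 1000 mL/L = 483.0 mL.
R = (PIP − Pplat)/V̇ = (32.3 − 25.5) / 1.05 = 6.8/1.05 = 6.476 cmH2O·s/L.
C = Vt/(Pplat − PEEP) = 483.0 / (25.5 − 9) = 483.0/16.5 = 29.273 mL/cmH2O.
τ = R × C = 6.476 × 0.02927 L/cmH2O = 0.1896 s.
Fraction remaining = e^(−Te/τ) = e^(−0.28/0.1896) = 0.2284.
Trapped volume = 483.0 × 0.2284 = 110.32 mL.

110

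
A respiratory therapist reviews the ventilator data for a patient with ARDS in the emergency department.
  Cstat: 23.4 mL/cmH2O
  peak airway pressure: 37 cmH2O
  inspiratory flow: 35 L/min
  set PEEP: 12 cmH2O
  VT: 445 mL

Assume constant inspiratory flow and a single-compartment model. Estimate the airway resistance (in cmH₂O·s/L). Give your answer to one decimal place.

Flow: 35 L/min ÷ 60 = 0.5833 L/s.
Equation of motion (constant flow): PIP = Vt/C + R·V̇ + PEEP.
R·V̇ = PIP − Vt/C − PEEP = 37 − 445/23.4 − 12 = 37 − 19.017 − 12 = 5.983 cmH2O.
R = 5.983 / 0.5833 = 10.257 cmH2O·s/L.

10.3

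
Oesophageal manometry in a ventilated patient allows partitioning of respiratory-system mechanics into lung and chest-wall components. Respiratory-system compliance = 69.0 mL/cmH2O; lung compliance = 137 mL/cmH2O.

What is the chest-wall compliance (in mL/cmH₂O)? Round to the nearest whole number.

1/Ccw = 1/Crs − 1/CL.
1/Ccw = 1/69.0 − 1/137 = 0.007193.
Ccw = 139.02 mL/cmH2O.

139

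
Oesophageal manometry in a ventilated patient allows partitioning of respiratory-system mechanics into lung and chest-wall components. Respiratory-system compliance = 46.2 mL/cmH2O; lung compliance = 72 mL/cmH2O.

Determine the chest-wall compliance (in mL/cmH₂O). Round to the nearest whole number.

1/Ccw = 1/Crs − 1/CL.
1/Ccw = 1/46.2 − 1/72 = 0.007756.
Ccw = 128.93 mL/cmH2O.

129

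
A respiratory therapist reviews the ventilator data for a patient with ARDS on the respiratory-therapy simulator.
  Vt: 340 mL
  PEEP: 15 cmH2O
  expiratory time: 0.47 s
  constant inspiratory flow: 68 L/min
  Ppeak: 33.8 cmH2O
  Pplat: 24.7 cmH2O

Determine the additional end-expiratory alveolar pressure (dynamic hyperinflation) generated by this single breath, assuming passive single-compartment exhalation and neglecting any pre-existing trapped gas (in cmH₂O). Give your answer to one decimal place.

1.8

Flow: 68 L/min ÷ 60 = 1.1333 L/s.
R = (PIP − Pplat)/V̇ = (33.8 − 24.7) / 1.1333 = 9.1/1.1333 = 8.03 cmH2O·s/L.
C = Vt/(Pplat − PEEP) = 340.0 / (24.7 − 15) = 340.0/9.7 = 35.052 mL/cmH2O.
τ = R × C = 8.03 × 0.03505 L/cmH2O = 0.2815 s.
Fraction remaining = e^(−Te/τ) = e^(−0.47/0.2815) = 0.1883; trapped volume = 340.0 × 0.1883 = 64.022 mL.
Additional alveolar pressure from trapping ≈ V_trapped / C = 64.022 / 35.052 = 1.826 cmH2O.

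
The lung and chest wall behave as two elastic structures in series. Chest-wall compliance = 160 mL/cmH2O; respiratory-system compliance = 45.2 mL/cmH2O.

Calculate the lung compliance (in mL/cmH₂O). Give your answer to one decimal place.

63.0

1/CL = 1/Crs − 1/Ccw.
1/CL = 1/45.2 − 1/160 = 0.01587.
CL = 63.012 mL/cmH2O.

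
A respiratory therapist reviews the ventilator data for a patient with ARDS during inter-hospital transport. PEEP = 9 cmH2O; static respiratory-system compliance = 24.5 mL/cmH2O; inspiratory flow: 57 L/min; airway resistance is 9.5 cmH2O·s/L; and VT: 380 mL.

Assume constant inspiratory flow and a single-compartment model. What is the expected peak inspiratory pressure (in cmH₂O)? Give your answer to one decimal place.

Flow: 57 L/min ÷ 60 = 0.95 L/s.
Equation of motion (constant flow): PIP = Vt/C + R·V̇ + PEEP.
PIP = 380/24.5 + 9.5×0.95 + 9 = 15.51 + 9.025 + 9 = 33.535 cmH2O.

33.5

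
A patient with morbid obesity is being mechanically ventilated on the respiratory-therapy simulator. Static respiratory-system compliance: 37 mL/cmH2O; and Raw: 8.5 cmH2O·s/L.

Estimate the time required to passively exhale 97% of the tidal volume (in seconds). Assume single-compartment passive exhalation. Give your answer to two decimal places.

τ = R × C = 8.5 × 37 mL/cmH2O = 8.5 × 0.037 L/cmH2O = 0.3145 s.
Exhaled fraction f = 1 − e^(−t/τ) → t = −τ·ln(1 − f) = −0.3145·ln(0.03) = 1.103 s.

1.10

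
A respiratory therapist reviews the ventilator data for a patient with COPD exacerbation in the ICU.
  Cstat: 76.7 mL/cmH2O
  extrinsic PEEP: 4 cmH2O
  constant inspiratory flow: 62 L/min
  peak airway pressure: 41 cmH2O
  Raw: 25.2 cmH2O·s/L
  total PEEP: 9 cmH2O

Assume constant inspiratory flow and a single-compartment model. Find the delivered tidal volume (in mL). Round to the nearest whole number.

Flow: 62 L/min ÷ 60 = 1.0333 L/s.
Total PEEP = 9 cmH2O (set 4 + intrinsic 5); this is the baseline alveolar pressure.
Equation of motion (constant flow): PIP = Vt/C + R·V̇ + PEEP.
Vt/C = PIP − R·V̇ − PEEP = 41 − 26.039 − 9 = 5.961 cmH2O.
Vt = C × 5.961 = 76.7 × 5.961 = 457.21 mL.

457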